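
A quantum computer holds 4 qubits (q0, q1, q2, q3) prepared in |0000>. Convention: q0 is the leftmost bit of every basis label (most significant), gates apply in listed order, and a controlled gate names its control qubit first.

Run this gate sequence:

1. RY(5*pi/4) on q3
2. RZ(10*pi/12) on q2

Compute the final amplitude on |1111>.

The amplitude on |1111> is 0.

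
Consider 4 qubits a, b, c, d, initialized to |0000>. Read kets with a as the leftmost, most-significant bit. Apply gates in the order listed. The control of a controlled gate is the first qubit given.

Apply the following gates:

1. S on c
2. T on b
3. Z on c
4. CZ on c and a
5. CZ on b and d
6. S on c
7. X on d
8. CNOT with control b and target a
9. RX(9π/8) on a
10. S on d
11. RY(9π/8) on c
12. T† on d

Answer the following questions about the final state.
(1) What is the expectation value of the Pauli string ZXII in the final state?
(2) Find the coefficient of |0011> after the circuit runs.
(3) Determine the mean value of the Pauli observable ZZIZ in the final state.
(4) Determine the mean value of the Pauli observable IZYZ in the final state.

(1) The observable ZXII averages to 0.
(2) |0011> carries amplitude -sqrt(2 - sqrt(2))*exp(I*pi/4)/4 in the final state.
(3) The observable ZZIZ averages to sqrt(sqrt(2) + 2)/2.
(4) The observable IZYZ averages to 0.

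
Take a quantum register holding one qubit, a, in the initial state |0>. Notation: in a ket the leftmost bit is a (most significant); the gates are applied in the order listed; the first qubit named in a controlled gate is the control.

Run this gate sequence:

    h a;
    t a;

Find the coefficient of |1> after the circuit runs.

The amplitude on |1> is sqrt(2)*exp(I*pi/4)/2.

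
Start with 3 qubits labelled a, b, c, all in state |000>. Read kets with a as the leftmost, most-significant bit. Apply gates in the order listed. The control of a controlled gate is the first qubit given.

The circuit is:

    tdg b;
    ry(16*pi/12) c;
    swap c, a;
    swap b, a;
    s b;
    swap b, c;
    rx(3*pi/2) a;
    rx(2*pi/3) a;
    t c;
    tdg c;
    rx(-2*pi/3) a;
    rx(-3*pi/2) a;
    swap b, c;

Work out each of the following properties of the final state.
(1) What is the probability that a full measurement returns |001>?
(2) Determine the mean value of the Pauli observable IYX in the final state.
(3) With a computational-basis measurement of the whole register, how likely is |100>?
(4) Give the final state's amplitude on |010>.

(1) The probability of measuring |001> is 0. Key observation: steps 6-13 multiply out to the identity, so the circuit reduces to the remaining gates.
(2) In the final state, IYX has expectation 0.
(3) Outcome |100> occurs with probability 0.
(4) |010> carries amplitude sqrt(3)*I/2 in the final state.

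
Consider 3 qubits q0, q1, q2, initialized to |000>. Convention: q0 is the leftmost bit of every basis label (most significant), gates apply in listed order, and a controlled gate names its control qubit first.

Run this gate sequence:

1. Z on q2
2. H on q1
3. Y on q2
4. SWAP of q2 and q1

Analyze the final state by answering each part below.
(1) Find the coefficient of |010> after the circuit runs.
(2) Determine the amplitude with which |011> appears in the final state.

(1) The amplitude on |010> is sqrt(2)*I/2.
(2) The amplitude on |011> is sqrt(2)*I/2.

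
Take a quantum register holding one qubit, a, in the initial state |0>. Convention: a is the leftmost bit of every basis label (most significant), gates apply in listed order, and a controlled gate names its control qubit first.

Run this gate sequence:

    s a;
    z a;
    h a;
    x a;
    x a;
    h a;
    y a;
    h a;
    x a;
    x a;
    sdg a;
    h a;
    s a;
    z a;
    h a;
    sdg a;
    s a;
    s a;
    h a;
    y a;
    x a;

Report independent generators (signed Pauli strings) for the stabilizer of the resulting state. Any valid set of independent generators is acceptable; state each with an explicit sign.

The final state is stabilized by the group generated by +X; other independent generating sets are equally valid.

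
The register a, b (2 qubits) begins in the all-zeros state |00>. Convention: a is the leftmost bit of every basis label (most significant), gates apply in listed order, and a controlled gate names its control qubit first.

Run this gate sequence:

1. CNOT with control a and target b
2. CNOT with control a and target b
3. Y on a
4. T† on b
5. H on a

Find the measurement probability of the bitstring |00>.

The probability of measuring |00> is 1/2.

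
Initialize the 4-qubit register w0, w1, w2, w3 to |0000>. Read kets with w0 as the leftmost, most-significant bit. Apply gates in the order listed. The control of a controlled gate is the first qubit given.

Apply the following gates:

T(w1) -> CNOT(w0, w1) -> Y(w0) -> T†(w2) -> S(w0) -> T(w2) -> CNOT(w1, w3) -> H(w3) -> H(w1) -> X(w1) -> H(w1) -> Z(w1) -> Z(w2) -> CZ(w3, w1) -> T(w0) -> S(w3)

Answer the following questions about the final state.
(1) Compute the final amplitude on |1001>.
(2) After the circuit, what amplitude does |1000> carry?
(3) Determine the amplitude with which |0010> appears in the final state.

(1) |1001> carries amplitude -sqrt(2)*exp(3*I*pi/4)/2 in the final state. Key observation: the block from step 9 through step 12 cancels to the identity and can be dropped.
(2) The amplitude on |1000> is -sqrt(2)*exp(I*pi/4)/2.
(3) The amplitude on |0010> is 0.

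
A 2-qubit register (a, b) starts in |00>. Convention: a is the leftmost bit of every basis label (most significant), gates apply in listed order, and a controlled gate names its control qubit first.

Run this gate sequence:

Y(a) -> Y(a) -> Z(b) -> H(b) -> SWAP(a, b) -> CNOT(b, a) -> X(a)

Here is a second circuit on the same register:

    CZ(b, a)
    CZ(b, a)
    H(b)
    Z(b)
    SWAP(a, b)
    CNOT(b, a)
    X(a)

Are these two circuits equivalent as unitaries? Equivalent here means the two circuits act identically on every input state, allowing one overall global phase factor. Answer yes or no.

No, they are not equivalent — no single phase factor reconciles the two unitaries.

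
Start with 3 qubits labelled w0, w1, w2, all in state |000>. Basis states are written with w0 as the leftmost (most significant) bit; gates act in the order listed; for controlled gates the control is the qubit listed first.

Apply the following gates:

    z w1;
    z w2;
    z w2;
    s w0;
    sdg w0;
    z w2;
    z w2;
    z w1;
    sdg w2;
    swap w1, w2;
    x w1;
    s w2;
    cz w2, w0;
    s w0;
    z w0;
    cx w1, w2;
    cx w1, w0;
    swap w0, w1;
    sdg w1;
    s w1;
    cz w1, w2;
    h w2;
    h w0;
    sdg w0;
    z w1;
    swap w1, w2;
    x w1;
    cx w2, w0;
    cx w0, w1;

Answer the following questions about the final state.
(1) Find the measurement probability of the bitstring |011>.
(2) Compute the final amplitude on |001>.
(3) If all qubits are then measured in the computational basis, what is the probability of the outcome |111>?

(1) A full measurement returns |011> with probability 1/4.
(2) |001> carries amplitude -I/2 in the final state.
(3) The probability of measuring |111> is 1/4.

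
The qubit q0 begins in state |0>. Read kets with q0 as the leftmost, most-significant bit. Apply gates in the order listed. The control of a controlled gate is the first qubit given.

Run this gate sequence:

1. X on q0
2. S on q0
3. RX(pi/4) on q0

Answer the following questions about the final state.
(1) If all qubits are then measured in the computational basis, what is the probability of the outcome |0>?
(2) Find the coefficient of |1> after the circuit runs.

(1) A full measurement returns |0> with probability 1/2 - sqrt(2)/4.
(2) The final state's coefficient on |1> equals I*sqrt(sqrt(2) + 2)/2.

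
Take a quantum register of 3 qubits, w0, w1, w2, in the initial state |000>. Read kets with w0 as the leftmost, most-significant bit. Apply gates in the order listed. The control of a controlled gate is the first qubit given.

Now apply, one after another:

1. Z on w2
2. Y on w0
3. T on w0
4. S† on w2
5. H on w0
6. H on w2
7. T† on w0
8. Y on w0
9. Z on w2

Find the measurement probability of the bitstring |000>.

Outcome |000> occurs with probability 1/4.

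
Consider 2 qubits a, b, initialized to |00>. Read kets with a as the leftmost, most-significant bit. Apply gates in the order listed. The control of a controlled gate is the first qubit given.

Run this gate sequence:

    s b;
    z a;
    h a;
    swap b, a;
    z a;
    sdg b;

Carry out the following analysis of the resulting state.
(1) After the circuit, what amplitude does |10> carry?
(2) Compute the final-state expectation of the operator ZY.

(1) The final state's coefficient on |10> equals 0.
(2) The observable ZY averages to -1.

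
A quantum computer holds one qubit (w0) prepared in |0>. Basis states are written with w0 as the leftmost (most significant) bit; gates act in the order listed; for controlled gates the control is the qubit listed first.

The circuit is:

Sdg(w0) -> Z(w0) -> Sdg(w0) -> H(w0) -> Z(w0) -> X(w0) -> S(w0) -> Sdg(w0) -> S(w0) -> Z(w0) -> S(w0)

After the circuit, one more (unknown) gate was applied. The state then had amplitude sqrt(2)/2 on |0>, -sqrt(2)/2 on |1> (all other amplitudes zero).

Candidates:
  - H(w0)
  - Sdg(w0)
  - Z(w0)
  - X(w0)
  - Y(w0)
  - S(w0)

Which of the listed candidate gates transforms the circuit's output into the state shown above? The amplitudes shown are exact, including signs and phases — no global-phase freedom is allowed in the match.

The applied gate was X(w0).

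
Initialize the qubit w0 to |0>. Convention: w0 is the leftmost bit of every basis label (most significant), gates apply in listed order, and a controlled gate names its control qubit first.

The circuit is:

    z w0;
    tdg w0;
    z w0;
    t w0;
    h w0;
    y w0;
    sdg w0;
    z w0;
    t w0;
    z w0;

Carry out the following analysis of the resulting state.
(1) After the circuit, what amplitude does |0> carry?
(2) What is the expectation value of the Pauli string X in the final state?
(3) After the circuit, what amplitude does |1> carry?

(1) The final state's coefficient on |0> equals -sqrt(2)*I/2.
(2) The observable X averages to -sqrt(2)/2.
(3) The final state's coefficient on |1> equals sqrt(2)*exp(I*pi/4)/2.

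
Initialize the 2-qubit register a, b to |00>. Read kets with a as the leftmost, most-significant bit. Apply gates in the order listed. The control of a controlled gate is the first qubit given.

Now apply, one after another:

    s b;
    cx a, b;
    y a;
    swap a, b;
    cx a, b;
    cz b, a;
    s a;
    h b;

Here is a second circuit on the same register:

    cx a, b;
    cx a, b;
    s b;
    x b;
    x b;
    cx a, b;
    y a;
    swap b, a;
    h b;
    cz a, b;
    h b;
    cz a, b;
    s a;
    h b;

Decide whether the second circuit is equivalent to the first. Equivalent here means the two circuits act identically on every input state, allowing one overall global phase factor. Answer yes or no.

Yes — the two circuits implement the same unitary up to a global phase.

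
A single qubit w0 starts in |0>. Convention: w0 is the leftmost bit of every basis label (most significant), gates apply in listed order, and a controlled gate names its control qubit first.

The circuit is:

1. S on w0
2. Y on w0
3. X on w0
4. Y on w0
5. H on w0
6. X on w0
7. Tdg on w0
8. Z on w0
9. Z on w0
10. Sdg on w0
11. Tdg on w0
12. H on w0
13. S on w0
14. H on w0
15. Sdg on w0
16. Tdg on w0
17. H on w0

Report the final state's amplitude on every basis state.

After the circuit, the state carries amplitude 1/2 - exp(I*pi/4)/2 on |0>, 1/2 + exp(I*pi/4)/2 on |1>.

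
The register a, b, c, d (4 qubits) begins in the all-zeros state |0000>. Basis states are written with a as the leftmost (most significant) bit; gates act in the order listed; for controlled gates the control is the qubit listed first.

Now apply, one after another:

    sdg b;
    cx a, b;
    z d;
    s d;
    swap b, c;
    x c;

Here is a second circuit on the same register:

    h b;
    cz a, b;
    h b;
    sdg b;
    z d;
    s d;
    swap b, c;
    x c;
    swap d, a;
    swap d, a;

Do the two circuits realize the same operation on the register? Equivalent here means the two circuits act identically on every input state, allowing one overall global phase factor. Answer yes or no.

No, they are not equivalent — no single phase factor reconciles the two unitaries.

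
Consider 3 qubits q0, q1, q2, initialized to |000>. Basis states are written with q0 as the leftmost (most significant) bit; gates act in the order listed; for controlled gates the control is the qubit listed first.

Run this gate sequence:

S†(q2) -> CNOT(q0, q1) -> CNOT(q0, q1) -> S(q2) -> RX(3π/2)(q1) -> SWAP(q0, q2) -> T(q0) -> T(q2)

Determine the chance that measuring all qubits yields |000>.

The probability of measuring |000> is 1/2. Key observation: steps 1-4 multiply out to the identity, so the circuit reduces to the remaining gates.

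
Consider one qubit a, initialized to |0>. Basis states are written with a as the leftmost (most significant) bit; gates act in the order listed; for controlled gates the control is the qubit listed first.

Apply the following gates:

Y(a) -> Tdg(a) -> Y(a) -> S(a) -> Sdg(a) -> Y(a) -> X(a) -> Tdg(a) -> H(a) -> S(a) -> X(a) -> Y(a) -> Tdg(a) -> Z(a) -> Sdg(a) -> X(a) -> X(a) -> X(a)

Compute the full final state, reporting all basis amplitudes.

The resulting statevector has amplitude -sqrt(2)*I/2 on |0>, -sqrt(2)*exp(3*I*pi/4)/2 on |1>.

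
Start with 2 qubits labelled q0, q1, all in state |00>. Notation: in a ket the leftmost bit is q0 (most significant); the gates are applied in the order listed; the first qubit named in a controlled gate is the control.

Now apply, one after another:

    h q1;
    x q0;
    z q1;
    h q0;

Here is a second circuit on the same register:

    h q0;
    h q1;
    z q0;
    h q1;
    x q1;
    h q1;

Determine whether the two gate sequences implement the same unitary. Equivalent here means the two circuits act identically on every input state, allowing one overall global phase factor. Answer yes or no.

Yes: on every input state the two circuits agree up to one overall phase factor.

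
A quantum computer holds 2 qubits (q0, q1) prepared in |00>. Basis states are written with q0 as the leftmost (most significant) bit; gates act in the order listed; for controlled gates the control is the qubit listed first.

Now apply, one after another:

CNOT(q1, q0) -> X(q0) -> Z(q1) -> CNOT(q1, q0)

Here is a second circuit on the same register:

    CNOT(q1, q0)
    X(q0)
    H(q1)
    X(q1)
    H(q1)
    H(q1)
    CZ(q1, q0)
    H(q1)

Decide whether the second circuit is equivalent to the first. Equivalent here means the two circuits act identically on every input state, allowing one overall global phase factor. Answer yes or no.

No, they are not equivalent — no single phase factor reconciles the two unitaries.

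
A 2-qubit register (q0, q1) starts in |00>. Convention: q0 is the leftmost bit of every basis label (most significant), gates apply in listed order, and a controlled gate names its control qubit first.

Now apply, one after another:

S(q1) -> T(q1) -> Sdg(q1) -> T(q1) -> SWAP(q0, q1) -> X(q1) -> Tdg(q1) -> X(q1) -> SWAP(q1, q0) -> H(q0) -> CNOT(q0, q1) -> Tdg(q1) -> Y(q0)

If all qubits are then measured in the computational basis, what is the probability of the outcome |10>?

The probability of measuring |10> is 1/2.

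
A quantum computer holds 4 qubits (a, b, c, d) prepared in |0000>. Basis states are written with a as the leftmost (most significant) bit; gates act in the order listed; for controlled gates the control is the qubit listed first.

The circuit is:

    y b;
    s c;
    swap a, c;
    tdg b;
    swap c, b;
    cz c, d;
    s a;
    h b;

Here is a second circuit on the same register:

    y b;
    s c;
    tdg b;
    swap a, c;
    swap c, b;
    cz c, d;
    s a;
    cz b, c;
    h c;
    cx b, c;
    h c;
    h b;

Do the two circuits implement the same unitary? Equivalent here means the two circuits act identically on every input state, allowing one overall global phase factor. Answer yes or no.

Yes, they are equivalent — the unitaries differ by at most a global phase.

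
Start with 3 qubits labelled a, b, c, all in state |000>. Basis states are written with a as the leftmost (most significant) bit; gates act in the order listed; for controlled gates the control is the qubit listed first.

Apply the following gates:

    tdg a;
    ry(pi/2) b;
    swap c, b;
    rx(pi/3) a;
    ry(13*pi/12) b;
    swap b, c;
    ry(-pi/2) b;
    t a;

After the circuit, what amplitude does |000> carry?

|000> carries amplitude -sqrt(3*sqrt(2) + 6)/8 + 3*sqrt(2 - sqrt(2))/8 in the final state.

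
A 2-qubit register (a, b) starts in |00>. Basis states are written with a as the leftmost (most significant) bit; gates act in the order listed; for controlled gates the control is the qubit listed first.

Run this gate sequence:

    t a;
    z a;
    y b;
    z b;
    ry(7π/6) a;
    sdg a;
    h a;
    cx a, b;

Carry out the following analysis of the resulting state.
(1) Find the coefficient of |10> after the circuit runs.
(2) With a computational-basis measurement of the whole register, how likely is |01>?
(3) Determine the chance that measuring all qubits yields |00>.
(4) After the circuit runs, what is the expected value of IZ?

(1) The amplitude on |10> is (1 - I)*(1 + sqrt(3)*I)/4.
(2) Outcome |01> occurs with probability 1/2.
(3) A full measurement returns |00> with probability 0.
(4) The observable IZ averages to 0.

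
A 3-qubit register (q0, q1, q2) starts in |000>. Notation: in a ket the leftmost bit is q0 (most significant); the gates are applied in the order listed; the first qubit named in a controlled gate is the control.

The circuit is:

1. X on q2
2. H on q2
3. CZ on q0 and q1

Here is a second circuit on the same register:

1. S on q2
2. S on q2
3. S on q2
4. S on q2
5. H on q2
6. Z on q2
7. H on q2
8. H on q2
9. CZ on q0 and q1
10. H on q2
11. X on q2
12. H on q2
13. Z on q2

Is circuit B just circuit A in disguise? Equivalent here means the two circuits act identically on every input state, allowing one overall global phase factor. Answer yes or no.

Yes — the two circuits implement the same unitary up to a global phase.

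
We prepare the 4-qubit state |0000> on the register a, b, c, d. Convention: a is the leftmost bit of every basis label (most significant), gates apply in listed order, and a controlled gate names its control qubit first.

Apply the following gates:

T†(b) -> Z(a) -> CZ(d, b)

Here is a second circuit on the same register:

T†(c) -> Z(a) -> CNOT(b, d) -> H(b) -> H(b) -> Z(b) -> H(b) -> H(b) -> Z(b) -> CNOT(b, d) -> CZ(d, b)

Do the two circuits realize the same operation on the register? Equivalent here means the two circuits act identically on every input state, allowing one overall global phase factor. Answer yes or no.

No, they are not equivalent — no single phase factor reconciles the two unitaries.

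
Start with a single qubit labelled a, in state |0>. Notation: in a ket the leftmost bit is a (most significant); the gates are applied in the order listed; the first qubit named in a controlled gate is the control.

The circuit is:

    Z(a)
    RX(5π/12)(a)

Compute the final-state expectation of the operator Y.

In the final state, Y has expectation -sqrt(6)/4 - sqrt(2)/4.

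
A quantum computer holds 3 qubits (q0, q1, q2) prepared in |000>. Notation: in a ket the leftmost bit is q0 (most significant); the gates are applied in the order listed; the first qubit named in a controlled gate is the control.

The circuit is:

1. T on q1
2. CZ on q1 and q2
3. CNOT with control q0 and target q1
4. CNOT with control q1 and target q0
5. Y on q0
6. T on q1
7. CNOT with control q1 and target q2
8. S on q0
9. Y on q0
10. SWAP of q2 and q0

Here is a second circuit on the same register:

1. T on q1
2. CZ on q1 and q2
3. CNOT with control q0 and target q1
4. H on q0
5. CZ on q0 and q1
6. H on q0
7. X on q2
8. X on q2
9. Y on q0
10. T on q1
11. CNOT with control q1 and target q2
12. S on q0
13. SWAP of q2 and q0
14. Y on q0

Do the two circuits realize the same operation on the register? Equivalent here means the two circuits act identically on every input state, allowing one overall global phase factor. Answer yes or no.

No, they are not equivalent — no single phase factor reconciles the two unitaries.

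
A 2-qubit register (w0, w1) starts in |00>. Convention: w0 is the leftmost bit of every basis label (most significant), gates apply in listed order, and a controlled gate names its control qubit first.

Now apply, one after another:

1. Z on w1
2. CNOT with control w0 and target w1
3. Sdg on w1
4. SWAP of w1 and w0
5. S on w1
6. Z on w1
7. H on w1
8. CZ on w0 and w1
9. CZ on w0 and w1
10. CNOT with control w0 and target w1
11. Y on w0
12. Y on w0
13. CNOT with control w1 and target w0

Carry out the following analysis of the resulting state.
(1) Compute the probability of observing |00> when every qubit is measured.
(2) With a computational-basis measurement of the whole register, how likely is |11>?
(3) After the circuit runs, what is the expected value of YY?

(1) The probability of measuring |00> is 1/2. Key observation: steps 8-9 multiply out to the identity, so the circuit reduces to the remaining gates.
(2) Outcome |11> occurs with probability 1/2.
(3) The observable YY averages to -1.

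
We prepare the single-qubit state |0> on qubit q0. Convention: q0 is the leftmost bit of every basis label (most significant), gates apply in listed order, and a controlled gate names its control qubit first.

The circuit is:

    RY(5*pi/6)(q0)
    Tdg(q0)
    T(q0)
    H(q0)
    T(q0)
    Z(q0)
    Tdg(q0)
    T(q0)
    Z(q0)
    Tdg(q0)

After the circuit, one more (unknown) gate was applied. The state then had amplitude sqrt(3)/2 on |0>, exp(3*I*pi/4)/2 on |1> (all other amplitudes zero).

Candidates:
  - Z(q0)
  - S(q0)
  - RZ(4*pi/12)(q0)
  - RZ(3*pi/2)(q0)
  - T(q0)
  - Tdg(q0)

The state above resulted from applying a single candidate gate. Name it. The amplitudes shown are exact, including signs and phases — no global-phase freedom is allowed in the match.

The applied gate was Tdg(q0).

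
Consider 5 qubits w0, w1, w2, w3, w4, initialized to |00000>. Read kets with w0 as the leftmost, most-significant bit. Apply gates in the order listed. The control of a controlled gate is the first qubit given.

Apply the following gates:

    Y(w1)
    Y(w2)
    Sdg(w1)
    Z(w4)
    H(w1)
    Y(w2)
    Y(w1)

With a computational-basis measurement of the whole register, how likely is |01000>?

Outcome |01000> occurs with probability 1/2.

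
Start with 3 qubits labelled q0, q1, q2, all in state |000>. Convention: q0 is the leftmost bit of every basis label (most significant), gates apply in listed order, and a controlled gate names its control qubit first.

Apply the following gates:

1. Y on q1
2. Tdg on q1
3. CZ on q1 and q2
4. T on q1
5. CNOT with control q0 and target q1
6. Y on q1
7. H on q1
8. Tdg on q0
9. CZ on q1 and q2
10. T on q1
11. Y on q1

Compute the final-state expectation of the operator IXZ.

The expectation value of IXZ is -sqrt(2)/2.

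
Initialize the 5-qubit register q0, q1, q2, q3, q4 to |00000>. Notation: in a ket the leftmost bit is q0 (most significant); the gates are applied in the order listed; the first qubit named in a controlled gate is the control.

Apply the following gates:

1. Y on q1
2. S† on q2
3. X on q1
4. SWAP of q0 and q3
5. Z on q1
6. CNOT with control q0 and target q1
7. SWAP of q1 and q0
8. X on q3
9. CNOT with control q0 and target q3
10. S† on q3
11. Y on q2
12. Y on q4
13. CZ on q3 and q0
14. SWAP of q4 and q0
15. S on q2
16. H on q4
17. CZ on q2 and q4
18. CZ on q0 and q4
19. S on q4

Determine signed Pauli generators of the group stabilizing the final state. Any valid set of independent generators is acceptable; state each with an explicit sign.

The final state is stabilized by the group generated by +IIIIY, -ZIIII, +IZIII, -IIZII, -IIIZI; other independent generating sets are equally valid.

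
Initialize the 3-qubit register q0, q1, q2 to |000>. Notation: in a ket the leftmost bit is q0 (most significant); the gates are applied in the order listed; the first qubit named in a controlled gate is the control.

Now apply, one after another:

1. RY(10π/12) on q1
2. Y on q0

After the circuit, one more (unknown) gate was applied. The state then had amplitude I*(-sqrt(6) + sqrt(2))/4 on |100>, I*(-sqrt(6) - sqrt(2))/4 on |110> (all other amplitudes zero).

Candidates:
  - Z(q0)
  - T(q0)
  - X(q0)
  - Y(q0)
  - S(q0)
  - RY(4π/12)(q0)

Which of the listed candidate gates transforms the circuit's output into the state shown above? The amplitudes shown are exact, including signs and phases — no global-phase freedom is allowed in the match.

The applied gate was Z(q0).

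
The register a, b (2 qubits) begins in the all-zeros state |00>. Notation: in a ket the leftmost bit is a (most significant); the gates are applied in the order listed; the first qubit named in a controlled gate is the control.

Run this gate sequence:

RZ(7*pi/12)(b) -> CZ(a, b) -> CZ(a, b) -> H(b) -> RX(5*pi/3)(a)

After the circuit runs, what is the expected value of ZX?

In the final state, ZX has expectation 1/2. Key observation: gates 2-3 undo each other exactly, leaving only the rest of the circuit to track.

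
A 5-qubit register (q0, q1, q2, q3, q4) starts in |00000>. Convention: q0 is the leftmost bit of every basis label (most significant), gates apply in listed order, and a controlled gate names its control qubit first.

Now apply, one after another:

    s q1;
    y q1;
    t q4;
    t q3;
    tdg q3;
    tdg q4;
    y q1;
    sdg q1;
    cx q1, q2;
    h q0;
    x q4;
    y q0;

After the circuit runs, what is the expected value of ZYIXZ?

The observable ZYIXZ averages to 0. Key observation: steps 1-8 multiply out to the identity, so the circuit reduces to the remaining gates.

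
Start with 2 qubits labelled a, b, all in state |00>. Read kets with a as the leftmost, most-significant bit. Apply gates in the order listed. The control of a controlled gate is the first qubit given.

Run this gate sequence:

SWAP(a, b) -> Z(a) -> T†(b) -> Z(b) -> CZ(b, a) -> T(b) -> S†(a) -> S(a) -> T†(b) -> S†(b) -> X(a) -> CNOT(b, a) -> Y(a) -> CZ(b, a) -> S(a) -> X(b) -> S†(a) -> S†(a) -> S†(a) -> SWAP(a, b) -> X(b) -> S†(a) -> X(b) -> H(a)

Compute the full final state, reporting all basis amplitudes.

The final amplitudes are -sqrt(2)/2 on |00>, 0 on |01>, sqrt(2)/2 on |10>, 0 on |11>. Key observation: steps 6-9 multiply out to the identity, so the circuit reduces to the remaining gates.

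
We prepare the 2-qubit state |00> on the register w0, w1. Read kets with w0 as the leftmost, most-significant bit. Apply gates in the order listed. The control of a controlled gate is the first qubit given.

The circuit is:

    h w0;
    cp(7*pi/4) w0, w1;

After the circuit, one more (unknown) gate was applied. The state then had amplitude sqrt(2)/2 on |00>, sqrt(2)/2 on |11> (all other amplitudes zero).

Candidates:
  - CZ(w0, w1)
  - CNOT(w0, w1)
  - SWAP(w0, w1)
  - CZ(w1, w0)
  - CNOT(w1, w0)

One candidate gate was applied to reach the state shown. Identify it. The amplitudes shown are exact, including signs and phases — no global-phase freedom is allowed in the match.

The unique candidate consistent with the amplitudes is CNOT(w0, w1).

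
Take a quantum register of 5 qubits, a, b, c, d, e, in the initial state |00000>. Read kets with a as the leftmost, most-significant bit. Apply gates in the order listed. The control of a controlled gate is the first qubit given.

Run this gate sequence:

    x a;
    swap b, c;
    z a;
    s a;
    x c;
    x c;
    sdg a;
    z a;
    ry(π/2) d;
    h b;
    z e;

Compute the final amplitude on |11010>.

|11010> carries amplitude 1/2 in the final state. Key observation: the block from step 3 through step 8 cancels to the identity and can be dropped.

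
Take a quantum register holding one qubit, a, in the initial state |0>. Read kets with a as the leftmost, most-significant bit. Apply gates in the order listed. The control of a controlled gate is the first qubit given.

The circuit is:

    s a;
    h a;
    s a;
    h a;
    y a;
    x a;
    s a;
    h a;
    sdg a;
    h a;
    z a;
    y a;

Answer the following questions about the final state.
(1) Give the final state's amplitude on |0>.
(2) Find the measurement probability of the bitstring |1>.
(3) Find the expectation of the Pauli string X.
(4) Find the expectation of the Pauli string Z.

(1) The amplitude on |0> is 1/2 - I/2.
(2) A full measurement returns |1> with probability 1/2.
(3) The observable X averages to -1.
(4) The expectation value of Z is 0.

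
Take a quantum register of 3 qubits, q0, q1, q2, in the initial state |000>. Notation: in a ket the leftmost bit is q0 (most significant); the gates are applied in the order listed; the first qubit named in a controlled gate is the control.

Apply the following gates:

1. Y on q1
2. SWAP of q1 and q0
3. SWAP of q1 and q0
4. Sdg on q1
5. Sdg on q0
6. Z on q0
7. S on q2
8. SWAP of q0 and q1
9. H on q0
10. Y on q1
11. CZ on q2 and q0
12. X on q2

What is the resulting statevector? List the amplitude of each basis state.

The resulting statevector has amplitude sqrt(2)*I/2 on |011>, -sqrt(2)*I/2 on |111>, and 0 on every other basis state. Key observation: gates 2-3 undo each other exactly, leaving only the rest of the circuit to track.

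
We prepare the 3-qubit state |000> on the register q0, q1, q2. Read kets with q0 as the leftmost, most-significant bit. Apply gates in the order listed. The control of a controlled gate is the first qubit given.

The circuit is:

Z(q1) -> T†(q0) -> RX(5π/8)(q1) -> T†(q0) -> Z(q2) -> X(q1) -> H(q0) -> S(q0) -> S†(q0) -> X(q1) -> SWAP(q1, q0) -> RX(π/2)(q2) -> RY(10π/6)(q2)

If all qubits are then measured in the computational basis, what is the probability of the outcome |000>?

A full measurement returns |000> with probability 1/8 - sqrt(2 - sqrt(2))/16.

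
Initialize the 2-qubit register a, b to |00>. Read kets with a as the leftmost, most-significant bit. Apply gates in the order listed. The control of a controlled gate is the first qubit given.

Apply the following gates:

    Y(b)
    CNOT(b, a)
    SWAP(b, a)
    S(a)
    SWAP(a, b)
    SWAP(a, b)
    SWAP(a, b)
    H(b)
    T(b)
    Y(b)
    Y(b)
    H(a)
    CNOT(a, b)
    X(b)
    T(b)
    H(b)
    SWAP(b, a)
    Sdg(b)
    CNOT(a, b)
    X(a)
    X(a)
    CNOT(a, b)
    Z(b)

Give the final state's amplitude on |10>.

|10> carries amplitude sqrt(2)*exp(I*pi/4)/2 in the final state. Key observation: the block from step 19 through step 22 cancels to the identity and can be dropped.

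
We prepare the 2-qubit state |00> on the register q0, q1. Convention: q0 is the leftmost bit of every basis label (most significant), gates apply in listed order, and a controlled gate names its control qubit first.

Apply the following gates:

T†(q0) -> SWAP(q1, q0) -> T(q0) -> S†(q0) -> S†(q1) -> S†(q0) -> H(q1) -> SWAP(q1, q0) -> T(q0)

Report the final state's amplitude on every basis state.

The final amplitudes are sqrt(2)/2 on |00>, 0 on |01>, sqrt(2)*exp(I*pi/4)/2 on |10>, 0 on |11>.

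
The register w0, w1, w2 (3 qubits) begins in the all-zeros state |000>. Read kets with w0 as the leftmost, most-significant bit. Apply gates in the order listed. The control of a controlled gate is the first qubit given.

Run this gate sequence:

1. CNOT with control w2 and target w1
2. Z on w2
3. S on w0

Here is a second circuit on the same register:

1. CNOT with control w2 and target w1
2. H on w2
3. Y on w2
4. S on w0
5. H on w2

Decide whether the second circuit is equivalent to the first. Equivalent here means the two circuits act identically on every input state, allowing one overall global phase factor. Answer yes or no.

No — the two circuits implement different unitaries, even allowing a global phase.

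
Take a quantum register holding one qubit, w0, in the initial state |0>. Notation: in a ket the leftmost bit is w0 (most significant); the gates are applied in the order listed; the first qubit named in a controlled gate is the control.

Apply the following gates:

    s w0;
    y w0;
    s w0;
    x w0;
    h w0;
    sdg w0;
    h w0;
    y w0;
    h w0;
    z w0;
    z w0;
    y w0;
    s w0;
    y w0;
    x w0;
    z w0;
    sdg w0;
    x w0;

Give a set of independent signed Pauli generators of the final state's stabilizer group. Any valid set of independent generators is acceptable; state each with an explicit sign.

The stabilizer group can be generated by +Y, among other valid generating sets.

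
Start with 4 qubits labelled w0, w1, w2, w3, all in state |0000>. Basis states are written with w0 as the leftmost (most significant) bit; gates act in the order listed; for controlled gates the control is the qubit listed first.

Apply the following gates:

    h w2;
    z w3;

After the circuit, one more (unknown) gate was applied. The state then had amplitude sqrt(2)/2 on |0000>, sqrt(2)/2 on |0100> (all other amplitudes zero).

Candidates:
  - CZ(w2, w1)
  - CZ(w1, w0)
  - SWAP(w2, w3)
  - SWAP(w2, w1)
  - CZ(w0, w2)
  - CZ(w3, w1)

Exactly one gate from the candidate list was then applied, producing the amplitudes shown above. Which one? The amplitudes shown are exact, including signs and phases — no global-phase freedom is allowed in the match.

The unique candidate consistent with the amplitudes is SWAP(w2, w1).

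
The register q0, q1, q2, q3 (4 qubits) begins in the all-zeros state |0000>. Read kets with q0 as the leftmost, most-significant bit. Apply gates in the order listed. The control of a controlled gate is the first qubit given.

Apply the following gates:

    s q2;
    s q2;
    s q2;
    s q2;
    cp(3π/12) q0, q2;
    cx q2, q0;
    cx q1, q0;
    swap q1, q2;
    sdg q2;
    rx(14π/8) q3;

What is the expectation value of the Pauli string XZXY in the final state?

The observable XZXY averages to 0.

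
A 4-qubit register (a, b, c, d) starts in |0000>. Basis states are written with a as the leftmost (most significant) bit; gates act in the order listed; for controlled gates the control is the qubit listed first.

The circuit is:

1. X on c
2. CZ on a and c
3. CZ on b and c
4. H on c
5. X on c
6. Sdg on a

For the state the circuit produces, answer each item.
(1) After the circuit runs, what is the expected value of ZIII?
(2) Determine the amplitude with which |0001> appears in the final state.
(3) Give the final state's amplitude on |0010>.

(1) The expectation value of ZIII is 1.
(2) The amplitude on |0001> is 0.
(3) The final state's coefficient on |0010> equals sqrt(2)/2.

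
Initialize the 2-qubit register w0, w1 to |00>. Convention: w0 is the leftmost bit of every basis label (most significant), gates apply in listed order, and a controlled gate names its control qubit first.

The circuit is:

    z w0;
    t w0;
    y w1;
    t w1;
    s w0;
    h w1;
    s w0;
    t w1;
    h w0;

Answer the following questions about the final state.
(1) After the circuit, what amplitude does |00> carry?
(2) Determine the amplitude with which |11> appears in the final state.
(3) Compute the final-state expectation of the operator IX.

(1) |00> carries amplitude exp(3*I*pi/4)/2 in the final state.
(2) The final state's coefficient on |11> equals 1/2.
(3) The expectation value of IX is -sqrt(2)/2.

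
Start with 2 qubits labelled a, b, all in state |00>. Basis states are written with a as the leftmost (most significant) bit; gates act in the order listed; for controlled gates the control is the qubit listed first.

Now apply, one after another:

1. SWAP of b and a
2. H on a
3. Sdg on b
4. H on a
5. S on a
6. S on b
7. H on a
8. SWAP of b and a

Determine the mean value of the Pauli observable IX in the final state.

The observable IX averages to 1.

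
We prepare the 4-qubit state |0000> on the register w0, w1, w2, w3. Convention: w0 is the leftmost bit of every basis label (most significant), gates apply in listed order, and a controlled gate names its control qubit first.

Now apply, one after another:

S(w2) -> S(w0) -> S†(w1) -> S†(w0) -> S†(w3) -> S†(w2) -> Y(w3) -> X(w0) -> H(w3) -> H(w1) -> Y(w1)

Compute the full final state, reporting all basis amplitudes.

The resulting statevector has amplitude 1/2 on |1000>, -1/2 on |1001>, -1/2 on |1100>, 1/2 on |1101>, and 0 on every other basis state.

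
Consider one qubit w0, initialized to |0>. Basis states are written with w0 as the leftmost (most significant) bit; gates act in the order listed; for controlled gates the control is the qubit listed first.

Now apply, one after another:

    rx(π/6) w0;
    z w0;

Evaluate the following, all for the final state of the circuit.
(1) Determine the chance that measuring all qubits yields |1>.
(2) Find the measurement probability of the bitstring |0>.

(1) Outcome |1> occurs with probability 1/2 - sqrt(3)/4.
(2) A full measurement returns |0> with probability sqrt(3)/4 + 1/2.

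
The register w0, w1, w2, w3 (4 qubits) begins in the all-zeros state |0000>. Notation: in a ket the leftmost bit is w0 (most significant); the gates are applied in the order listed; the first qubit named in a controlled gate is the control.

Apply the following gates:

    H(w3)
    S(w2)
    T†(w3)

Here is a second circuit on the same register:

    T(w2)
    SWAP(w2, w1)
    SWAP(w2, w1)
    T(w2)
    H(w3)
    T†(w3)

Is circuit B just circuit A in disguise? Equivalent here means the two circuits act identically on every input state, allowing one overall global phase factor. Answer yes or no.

Yes, they are equivalent — the unitaries differ by at most a global phase.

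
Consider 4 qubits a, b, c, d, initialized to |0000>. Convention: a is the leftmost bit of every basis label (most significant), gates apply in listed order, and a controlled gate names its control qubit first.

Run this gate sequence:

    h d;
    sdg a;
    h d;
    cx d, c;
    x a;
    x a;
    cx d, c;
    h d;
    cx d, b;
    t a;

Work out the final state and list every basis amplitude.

After the circuit, the state carries amplitude sqrt(2)/2 on |0000>, sqrt(2)/2 on |0101>, and 0 on every other basis state. Key observation: the block from step 3 through step 8 cancels to the identity and can be dropped.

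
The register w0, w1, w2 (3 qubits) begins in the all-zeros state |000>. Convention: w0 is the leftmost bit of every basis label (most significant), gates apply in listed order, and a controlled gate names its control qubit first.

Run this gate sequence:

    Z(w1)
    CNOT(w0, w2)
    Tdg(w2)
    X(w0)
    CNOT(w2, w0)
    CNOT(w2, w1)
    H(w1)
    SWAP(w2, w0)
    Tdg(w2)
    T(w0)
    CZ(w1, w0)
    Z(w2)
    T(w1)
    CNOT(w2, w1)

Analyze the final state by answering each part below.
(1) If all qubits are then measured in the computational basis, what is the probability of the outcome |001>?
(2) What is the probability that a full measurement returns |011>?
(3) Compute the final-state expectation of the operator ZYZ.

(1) A full measurement returns |001> with probability 1/2.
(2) A full measurement returns |011> with probability 1/2.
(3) The observable ZYZ averages to sqrt(2)/2.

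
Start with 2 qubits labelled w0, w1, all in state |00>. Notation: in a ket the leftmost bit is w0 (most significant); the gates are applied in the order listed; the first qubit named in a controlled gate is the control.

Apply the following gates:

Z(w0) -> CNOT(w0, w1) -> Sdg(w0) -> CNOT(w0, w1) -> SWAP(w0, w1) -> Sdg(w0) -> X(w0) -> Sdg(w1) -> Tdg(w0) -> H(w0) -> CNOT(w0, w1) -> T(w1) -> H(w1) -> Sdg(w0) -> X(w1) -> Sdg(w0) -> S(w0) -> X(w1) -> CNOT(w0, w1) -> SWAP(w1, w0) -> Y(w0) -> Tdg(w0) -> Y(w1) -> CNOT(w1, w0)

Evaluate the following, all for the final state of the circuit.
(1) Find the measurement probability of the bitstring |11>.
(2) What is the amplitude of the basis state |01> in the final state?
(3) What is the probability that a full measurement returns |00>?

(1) A full measurement returns |11> with probability 1/4. Key observation: the block from step 15 through step 18 cancels to the identity and can be dropped.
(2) The amplitude on |01> is I/2.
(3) The probability of measuring |00> is 1/4.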